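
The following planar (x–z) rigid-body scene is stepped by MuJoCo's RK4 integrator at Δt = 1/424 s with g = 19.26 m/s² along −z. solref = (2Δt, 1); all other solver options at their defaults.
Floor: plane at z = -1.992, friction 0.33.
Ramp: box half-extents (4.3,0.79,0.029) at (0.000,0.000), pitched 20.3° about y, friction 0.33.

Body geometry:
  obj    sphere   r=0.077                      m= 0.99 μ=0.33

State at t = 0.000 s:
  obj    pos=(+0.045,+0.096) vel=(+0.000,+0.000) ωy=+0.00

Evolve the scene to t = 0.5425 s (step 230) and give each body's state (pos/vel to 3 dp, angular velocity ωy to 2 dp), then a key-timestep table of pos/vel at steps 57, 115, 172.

State at t = 0.5425 s:
  obj    pos=(+0.704,-0.147) vel=(+2.428,-0.898) ωy=+33.62

Key-timestep trajectory:
   step    t(s)  obj.x    obj.z    obj.vx   obj.vz 
     57  0.1344   +0.086  +0.081  +0.602  -0.223
    115  0.2712   +0.210  +0.035  +1.214  -0.449
    172  0.4057   +0.413  -0.040  +1.816  -0.672


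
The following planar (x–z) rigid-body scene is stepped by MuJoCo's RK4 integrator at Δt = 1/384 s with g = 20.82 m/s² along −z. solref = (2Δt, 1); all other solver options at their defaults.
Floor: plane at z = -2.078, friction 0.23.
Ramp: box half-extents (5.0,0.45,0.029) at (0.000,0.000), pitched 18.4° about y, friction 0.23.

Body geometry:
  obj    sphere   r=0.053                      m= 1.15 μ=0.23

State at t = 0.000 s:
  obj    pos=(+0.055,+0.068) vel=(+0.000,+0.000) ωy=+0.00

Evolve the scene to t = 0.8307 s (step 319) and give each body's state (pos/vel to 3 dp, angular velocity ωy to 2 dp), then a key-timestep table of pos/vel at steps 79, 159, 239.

State at t = 0.8307 s:
  obj    pos=(+1.592,-0.443) vel=(+3.700,-1.231) ωy=+73.57

Key-timestep trajectory:
   step    t(s)  obj.x    obj.z    obj.vx   obj.vz 
     79  0.2057   +0.149  +0.037  +0.916  -0.305
    159  0.4141   +0.437  -0.059  +1.844  -0.614
    239  0.6224   +0.918  -0.219  +2.772  -0.922


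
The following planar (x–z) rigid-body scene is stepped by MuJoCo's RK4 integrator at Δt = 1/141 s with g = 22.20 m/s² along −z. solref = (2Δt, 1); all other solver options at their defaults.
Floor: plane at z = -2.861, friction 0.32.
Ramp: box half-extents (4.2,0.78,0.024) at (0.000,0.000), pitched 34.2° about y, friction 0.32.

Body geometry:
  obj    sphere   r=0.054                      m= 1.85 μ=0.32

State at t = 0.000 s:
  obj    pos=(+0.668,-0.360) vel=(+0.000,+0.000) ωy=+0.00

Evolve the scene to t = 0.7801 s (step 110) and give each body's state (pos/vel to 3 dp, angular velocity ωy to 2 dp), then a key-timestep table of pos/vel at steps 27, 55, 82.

State at t = 0.7801 s:
  obj    pos=(+2.912,-1.885) vel=(+5.751,-3.909) ωy=+128.72

Key-timestep trajectory:
   step    t(s)  obj.x    obj.z    obj.vx   obj.vz 
     27  0.1915   +0.803  -0.452  +1.412  -0.960
     55  0.3901   +1.229  -0.741  +2.876  -1.955
     82  0.5816   +1.915  -1.207  +4.288  -2.914


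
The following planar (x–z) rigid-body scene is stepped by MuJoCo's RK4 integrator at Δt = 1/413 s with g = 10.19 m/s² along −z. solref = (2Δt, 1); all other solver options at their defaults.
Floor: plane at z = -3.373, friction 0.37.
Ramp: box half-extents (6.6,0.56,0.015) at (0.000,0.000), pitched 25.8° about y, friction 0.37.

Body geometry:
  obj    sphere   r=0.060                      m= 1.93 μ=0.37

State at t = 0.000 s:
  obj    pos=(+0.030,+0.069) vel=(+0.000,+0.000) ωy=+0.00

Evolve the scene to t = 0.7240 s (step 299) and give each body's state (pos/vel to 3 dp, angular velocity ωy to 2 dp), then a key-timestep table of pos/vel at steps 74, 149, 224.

State at t = 0.7240 s:
  obj    pos=(+0.777,-0.293) vel=(+2.065,-0.998) ωy=+38.22

Key-timestep trajectory:
   step    t(s)  obj.x    obj.z    obj.vx   obj.vz 
     74  0.1792   +0.076  +0.047  +0.511  -0.247
    149  0.3608   +0.216  -0.021  +1.029  -0.497
    224  0.5424   +0.450  -0.134  +1.547  -0.748


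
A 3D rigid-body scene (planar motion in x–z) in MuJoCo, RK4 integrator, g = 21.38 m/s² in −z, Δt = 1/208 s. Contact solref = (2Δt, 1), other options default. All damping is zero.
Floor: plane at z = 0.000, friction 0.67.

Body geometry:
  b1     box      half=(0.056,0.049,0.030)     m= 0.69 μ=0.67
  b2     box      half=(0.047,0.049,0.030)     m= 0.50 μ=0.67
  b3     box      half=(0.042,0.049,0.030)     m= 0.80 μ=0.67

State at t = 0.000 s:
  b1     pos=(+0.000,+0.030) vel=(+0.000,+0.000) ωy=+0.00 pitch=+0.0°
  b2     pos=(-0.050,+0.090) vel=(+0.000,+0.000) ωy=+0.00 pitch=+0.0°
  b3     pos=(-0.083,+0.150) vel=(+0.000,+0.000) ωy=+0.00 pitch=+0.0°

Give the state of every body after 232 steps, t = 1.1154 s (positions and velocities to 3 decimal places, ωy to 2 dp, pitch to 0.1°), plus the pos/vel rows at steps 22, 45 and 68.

State at t = 1.1154 s:
  b1     pos=(+0.000,+0.030) vel=(+0.000,+0.000) ωy=+0.00 pitch=+0.0°
  b2     pos=(-0.093,+0.047) vel=(+0.000,+0.000) ωy=+0.00 pitch=-90.0°
  b3     pos=(-0.256,+0.030) vel=(+0.000,+0.000) ωy=+0.00 pitch=+180.0°

Key-timestep trajectory:
   step    t(s)  b1.x    b1.z    b1.vx   b1.vz   b2.x    b2.z    b2.vx   b2.vz   b3.x    b3.z    b3.vx   b3.vz 
     22  0.1058   +0.000  +0.030  +0.001  +0.000   -0.059  +0.090  -0.204  -0.018   -0.109  +0.137  -0.531  -0.377
     45  0.2163   +0.000  +0.030  +0.000  +0.000   -0.095  +0.043  -0.004  -0.034   -0.188  +0.042  -0.551  +0.387
     68  0.3269   +0.000  +0.030  +0.000  +0.000   -0.093  +0.047  +0.000  +0.000   -0.242  +0.042  -0.594  -0.428


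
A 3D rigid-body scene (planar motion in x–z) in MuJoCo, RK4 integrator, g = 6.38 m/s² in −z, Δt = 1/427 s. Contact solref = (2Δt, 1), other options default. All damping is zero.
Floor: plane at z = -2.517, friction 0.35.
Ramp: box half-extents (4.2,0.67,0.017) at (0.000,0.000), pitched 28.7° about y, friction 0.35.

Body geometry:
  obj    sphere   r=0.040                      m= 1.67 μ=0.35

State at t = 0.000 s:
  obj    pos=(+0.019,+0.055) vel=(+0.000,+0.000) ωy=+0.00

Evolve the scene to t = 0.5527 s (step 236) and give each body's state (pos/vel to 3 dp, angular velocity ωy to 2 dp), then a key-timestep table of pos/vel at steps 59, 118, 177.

State at t = 0.5527 s:
  obj    pos=(+0.312,-0.106) vel=(+1.061,-0.581) ωy=+30.23

Key-timestep trajectory:
   step    t(s)  obj.x    obj.z    obj.vx   obj.vz 
     59  0.1382   +0.037  +0.045  +0.265  -0.145
    118  0.2763   +0.092  +0.015  +0.531  -0.290
    177  0.4145   +0.184  -0.036  +0.796  -0.436


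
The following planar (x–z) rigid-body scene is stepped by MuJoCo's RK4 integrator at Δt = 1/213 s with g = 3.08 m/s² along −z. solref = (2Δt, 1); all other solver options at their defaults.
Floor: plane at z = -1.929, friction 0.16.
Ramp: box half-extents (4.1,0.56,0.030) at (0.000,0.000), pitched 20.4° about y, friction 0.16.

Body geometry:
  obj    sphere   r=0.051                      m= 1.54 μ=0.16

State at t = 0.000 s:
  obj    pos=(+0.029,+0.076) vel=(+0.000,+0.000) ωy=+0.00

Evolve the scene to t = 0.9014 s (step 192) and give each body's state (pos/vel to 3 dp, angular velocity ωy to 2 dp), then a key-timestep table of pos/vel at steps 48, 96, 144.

State at t = 0.9014 s:
  obj    pos=(+0.321,-0.033) vel=(+0.648,-0.241) ωy=+13.55

Key-timestep trajectory:
   step    t(s)  obj.x    obj.z    obj.vx   obj.vz 
     48  0.2254   +0.047  +0.069  +0.162  -0.060
     96  0.4507   +0.102  +0.049  +0.324  -0.120
    144  0.6761   +0.193  +0.015  +0.486  -0.181


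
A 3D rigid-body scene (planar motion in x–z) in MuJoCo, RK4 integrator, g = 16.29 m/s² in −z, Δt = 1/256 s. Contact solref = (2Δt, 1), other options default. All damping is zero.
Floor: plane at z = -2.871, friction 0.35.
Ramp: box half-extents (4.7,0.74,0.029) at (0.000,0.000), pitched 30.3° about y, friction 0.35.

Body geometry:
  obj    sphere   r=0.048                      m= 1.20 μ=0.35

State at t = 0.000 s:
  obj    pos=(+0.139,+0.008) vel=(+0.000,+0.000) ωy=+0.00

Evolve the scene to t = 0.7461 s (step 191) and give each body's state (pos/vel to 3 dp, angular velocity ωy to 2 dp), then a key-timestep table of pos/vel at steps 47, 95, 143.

State at t = 0.7461 s:
  obj    pos=(+1.550,-0.816) vel=(+3.782,-2.210) ωy=+91.24

Key-timestep trajectory:
   step    t(s)  obj.x    obj.z    obj.vx   obj.vz 
     47  0.1836   +0.224  -0.042  +0.931  -0.544
     95  0.3711   +0.488  -0.196  +1.881  -1.099
    143  0.5586   +0.930  -0.454  +2.831  -1.655


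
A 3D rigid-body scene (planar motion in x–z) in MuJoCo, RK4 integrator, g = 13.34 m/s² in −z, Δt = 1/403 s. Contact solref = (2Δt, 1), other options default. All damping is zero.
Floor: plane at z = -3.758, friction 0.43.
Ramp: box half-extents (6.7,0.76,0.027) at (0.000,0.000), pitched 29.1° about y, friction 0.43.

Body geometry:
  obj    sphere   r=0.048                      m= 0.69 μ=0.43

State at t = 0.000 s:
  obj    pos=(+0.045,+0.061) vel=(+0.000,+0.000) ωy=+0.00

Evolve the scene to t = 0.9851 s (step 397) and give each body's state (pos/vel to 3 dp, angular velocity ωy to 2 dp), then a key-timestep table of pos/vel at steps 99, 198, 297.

State at t = 0.9851 s:
  obj    pos=(+2.010,-1.033) vel=(+3.989,-2.220) ωy=+95.10

Key-timestep trajectory:
   step    t(s)  obj.x    obj.z    obj.vx   obj.vz 
     99  0.2457   +0.167  -0.007  +0.995  -0.554
    198  0.4913   +0.534  -0.211  +1.989  -1.107
    297  0.7370   +1.145  -0.551  +2.984  -1.661


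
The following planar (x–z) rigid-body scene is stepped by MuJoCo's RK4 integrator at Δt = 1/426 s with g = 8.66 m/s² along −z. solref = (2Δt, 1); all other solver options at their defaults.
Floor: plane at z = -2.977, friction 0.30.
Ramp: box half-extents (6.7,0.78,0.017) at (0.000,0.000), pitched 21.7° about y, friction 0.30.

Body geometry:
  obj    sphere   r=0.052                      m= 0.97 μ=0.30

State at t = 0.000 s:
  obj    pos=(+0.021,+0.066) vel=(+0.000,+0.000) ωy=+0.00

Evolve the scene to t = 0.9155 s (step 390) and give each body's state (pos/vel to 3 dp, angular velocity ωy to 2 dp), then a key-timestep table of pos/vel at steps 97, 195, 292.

State at t = 0.9155 s:
  obj    pos=(+0.912,-0.288) vel=(+1.946,-0.774) ωy=+40.26

Key-timestep trajectory:
   step    t(s)  obj.x    obj.z    obj.vx   obj.vz 
     97  0.2277   +0.076  +0.044  +0.484  -0.193
    195  0.4577   +0.244  -0.023  +0.973  -0.387
    292  0.6854   +0.520  -0.133  +1.457  -0.580


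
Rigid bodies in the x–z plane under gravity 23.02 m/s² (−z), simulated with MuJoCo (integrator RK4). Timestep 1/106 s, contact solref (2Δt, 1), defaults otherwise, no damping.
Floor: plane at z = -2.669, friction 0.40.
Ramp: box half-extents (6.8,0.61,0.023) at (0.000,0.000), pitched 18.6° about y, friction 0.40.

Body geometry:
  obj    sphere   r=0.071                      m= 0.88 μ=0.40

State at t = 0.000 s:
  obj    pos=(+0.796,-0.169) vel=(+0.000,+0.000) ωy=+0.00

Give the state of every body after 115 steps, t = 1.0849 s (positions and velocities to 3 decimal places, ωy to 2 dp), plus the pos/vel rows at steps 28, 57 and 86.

State at t = 1.0849 s:
  obj    pos=(+3.721,-1.153) vel=(+5.392,-1.814) ωy=+80.13

Key-timestep trajectory:
   step    t(s)  obj.x    obj.z    obj.vx   obj.vz 
     28  0.2642   +0.970  -0.227  +1.313  -0.442
     57  0.5377   +1.515  -0.411  +2.673  -0.899
     86  0.8113   +2.432  -0.719  +4.032  -1.357


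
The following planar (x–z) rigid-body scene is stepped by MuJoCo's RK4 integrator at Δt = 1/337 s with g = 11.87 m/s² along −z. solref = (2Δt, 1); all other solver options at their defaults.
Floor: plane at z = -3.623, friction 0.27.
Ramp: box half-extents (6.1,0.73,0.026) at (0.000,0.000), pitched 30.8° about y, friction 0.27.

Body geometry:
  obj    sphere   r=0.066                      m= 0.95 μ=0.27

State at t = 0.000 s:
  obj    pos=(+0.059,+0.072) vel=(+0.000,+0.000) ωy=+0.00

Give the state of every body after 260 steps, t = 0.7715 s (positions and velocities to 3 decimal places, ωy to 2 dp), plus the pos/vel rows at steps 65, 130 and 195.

State at t = 0.7715 s:
  obj    pos=(+1.169,-0.590) vel=(+2.877,-1.715) ωy=+50.74

Key-timestep trajectory:
   step    t(s)  obj.x    obj.z    obj.vx   obj.vz 
     65  0.1929   +0.128  +0.031  +0.719  -0.429
    130  0.3858   +0.337  -0.094  +1.439  -0.858
    195  0.5786   +0.683  -0.300  +2.158  -1.286


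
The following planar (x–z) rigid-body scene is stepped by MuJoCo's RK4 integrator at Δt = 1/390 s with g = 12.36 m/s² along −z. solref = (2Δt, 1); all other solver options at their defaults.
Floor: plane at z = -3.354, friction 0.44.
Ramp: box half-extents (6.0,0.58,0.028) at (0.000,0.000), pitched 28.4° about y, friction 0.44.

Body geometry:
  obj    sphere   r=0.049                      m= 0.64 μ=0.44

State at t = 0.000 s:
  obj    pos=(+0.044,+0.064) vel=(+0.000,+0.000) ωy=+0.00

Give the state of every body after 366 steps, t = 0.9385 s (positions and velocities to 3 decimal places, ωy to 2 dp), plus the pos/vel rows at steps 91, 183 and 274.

State at t = 0.9385 s:
  obj    pos=(+1.671,-0.816) vel=(+3.466,-1.874) ωy=+80.41

Key-timestep trajectory:
   step    t(s)  obj.x    obj.z    obj.vx   obj.vz 
     91  0.2333   +0.145  +0.009  +0.862  -0.466
    183  0.4692   +0.451  -0.156  +1.733  -0.937
    274  0.7026   +0.956  -0.429  +2.595  -1.403


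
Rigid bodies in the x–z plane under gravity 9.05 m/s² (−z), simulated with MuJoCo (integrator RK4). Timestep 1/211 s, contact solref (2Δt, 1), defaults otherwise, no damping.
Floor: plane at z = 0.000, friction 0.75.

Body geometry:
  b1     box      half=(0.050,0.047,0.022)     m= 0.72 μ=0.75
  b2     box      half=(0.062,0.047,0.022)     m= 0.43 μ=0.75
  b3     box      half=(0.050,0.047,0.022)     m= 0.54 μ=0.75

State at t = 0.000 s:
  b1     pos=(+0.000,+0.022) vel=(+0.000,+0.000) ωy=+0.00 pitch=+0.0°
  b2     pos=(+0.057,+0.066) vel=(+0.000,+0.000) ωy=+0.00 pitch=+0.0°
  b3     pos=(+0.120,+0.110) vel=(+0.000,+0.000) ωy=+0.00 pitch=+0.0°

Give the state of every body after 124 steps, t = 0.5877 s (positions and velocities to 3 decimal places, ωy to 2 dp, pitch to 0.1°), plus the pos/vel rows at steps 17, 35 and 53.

State at t = 0.5877 s:
  b1     pos=(+0.000,+0.022) vel=(+0.000,+0.000) ωy=+0.00 pitch=+0.0°
  b2     pos=(+0.069,+0.057) vel=(+0.000,+0.000) ωy=-0.01 pitch=+40.2°
  b3     pos=(+0.150,+0.048) vel=(+0.000,+0.000) ωy=+0.00 pitch=+38.2°

Key-timestep trajectory:
   step    t(s)  b1.x    b1.z    b1.vx   b1.vz   b2.x    b2.z    b2.vx   b2.vz   b3.x    b3.z    b3.vx   b3.vz 
     17  0.0806   +0.000  +0.022  -0.001  +0.000   +0.061  +0.064  +0.100  -0.053   +0.131  +0.095  +0.258  -0.402
     35  0.1659   +0.000  +0.022  +0.000  +0.000   +0.071  +0.057  +0.006  +0.070   +0.152  +0.045  -0.019  +0.169
     53  0.2512   +0.000  +0.022  +0.000  +0.000   +0.069  +0.057  +0.005  +0.005   +0.149  +0.048  -0.004  -0.002


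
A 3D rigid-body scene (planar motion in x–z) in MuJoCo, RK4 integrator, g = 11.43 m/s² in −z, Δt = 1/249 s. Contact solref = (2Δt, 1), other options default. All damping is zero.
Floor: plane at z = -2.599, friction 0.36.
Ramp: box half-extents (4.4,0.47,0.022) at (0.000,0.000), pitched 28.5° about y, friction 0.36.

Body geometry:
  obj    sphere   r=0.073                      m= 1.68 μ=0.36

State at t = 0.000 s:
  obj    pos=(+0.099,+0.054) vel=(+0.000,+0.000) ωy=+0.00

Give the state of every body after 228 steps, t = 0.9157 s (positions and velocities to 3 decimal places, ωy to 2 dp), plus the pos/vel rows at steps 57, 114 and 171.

State at t = 0.9157 s:
  obj    pos=(+1.534,-0.725) vel=(+3.135,-1.702) ωy=+48.86

Key-timestep trajectory:
   step    t(s)  obj.x    obj.z    obj.vx   obj.vz 
     57  0.2289   +0.189  +0.006  +0.784  -0.426
    114  0.4578   +0.458  -0.141  +1.568  -0.851
    171  0.6867   +0.907  -0.384  +2.351  -1.277


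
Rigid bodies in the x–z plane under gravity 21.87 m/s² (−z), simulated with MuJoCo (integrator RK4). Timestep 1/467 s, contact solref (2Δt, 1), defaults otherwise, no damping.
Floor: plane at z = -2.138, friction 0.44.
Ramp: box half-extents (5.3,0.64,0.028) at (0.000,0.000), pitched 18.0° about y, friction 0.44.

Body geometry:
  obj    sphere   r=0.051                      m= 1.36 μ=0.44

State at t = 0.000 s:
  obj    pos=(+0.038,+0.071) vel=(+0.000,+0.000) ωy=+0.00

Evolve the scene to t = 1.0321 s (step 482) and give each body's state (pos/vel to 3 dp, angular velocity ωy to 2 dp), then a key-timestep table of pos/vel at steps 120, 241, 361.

State at t = 1.0321 s:
  obj    pos=(+2.483,-0.724) vel=(+4.738,-1.540) ωy=+97.69

Key-timestep trajectory:
   step    t(s)  obj.x    obj.z    obj.vx   obj.vz 
    120  0.2570   +0.190  +0.021  +1.180  -0.383
    241  0.5161   +0.649  -0.128  +2.369  -0.770
    361  0.7730   +1.410  -0.375  +3.549  -1.153


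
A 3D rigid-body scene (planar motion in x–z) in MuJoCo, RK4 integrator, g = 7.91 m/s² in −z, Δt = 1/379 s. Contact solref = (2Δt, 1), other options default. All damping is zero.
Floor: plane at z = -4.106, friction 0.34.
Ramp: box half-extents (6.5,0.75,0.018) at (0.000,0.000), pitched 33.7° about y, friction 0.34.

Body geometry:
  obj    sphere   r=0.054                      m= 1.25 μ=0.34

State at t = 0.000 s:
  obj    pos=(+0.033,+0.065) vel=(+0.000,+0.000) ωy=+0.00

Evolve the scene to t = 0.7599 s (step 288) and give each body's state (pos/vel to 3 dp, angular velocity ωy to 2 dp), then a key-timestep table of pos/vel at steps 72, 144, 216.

State at t = 0.7599 s:
  obj    pos=(+0.786,-0.438) vel=(+1.982,-1.322) ωy=+44.11

Key-timestep trajectory:
   step    t(s)  obj.x    obj.z    obj.vx   obj.vz 
     72  0.1900   +0.080  +0.033  +0.496  -0.330
    144  0.3799   +0.221  -0.061  +0.991  -0.661
    216  0.5699   +0.456  -0.218  +1.486  -0.991


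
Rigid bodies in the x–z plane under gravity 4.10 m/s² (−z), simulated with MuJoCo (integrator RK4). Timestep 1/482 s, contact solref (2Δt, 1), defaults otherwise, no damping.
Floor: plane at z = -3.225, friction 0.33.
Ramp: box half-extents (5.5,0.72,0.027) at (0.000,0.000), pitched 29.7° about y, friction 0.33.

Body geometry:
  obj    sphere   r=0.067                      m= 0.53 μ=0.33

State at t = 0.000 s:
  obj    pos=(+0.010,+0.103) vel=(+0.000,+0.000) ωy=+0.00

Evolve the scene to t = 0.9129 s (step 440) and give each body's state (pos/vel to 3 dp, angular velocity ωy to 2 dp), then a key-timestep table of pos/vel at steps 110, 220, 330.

State at t = 0.9129 s:
  obj    pos=(+0.535,-0.197) vel=(+1.151,-0.656) ωy=+19.77

Key-timestep trajectory:
   step    t(s)  obj.x    obj.z    obj.vx   obj.vz 
    110  0.2282   +0.043  +0.084  +0.288  -0.164
    220  0.4564   +0.141  +0.028  +0.575  -0.328
    330  0.6846   +0.305  -0.066  +0.863  -0.492


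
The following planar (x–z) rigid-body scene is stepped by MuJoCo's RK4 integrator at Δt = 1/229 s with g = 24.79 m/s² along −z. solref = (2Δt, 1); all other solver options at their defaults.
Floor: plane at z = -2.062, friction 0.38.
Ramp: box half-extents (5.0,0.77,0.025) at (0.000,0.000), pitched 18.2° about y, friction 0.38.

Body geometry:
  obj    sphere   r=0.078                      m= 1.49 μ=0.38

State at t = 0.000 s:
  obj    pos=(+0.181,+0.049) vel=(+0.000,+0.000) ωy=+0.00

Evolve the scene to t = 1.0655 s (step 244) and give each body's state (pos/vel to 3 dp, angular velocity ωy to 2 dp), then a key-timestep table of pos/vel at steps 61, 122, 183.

State at t = 1.0655 s:
  obj    pos=(+3.163,-0.932) vel=(+5.598,-1.841) ωy=+75.54

Key-timestep trajectory:
   step    t(s)  obj.x    obj.z    obj.vx   obj.vz 
     61  0.2664   +0.367  -0.012  +1.400  -0.460
    122  0.5328   +0.927  -0.196  +2.799  -0.920
    183  0.7991   +1.859  -0.503  +4.199  -1.380


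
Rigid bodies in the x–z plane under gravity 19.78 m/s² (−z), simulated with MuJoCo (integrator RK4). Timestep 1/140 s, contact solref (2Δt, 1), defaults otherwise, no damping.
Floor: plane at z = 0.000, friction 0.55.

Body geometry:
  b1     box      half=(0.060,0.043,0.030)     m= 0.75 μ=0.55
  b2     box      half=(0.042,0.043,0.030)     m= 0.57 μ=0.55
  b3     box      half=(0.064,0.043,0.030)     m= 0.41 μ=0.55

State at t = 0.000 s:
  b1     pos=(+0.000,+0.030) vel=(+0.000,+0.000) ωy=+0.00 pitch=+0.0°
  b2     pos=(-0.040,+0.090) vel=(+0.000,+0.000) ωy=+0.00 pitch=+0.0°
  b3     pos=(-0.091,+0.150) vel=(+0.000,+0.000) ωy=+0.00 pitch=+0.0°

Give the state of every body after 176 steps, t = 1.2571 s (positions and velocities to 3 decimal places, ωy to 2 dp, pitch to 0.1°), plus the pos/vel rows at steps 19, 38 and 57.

State at t = 1.2571 s:
  b1     pos=(+0.000,+0.030) vel=(+0.000,+0.000) ωy=+0.00 pitch=+0.0°
  b2     pos=(-0.040,+0.090) vel=(+0.000,+0.000) ωy=+0.00 pitch=+0.0°
  b3     pos=(-0.118,+0.064) vel=(+0.000,+0.000) ωy=+0.00 pitch=-90.0°

Key-timestep trajectory:
   step    t(s)  b1.x    b1.z    b1.vx   b1.vz   b2.x    b2.z    b2.vx   b2.vz   b3.x    b3.z    b3.vx   b3.vz 
     19  0.1357   +0.000  +0.030  +0.000  +0.000   -0.040  +0.090  +0.001  +0.001   -0.111  +0.133  -0.301  -0.477
     38  0.2714   +0.000  +0.030  +0.000  +0.000   -0.040  +0.090  +0.000  +0.000   -0.126  +0.066  +0.184  -0.017
     57  0.4071   +0.000  +0.030  +0.000  +0.000   -0.040  +0.090  +0.000  +0.000   -0.120  +0.064  +0.042  +0.004


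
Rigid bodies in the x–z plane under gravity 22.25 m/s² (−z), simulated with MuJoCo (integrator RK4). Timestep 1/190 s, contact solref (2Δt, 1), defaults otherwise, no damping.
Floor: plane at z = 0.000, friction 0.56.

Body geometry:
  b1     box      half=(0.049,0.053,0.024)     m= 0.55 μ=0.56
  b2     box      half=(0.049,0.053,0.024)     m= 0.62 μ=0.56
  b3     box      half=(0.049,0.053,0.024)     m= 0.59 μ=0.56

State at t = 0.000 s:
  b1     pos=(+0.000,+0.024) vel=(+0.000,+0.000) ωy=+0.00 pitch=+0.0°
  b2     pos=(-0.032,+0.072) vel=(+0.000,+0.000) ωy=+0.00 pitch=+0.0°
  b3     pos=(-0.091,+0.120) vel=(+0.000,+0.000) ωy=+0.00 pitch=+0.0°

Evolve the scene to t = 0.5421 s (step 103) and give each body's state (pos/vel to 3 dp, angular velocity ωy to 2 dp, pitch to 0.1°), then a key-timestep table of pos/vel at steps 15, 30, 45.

State at t = 0.5421 s:
  b1     pos=(+0.000,+0.024) vel=(+0.000,+0.000) ωy=+0.00 pitch=+0.0°
  b2     pos=(-0.032,+0.072) vel=(+0.000,+0.000) ωy=+0.00 pitch=+0.0°
  b3     pos=(-0.135,+0.049) vel=(+0.000,+0.000) ωy=+0.00 pitch=-90.0°

Key-timestep trajectory:
   step    t(s)  b1.x    b1.z    b1.vx   b1.vz   b2.x    b2.z    b2.vx   b2.vz   b3.x    b3.z    b3.vx   b3.vz 
     15  0.0789   +0.000  +0.024  +0.001  +0.000   -0.035  +0.074  -0.072  +0.042   -0.104  +0.110  -0.336  -0.287
     30  0.1579   +0.000  +0.024  -0.001  +0.000   -0.038  +0.075  +0.062  -0.031   -0.135  +0.045  -0.312  -0.370
     45  0.2368   +0.000  +0.024  +0.000  +0.000   -0.032  +0.072  -0.012  +0.011   -0.133  +0.049  -0.005  +0.017


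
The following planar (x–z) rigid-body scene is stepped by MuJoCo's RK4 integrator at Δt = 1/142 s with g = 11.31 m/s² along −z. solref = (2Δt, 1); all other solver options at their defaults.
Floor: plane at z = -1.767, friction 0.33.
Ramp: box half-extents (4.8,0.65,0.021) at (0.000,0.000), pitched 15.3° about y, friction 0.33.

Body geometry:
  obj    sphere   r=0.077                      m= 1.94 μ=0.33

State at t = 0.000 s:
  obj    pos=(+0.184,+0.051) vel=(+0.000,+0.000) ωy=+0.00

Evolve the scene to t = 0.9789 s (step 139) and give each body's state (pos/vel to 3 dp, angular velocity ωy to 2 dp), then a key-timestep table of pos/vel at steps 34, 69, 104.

State at t = 0.9789 s:
  obj    pos=(+1.169,-0.218) vel=(+2.013,-0.551) ωy=+27.09

Key-timestep trajectory:
   step    t(s)  obj.x    obj.z    obj.vx   obj.vz 
     34  0.2394   +0.243  +0.035  +0.492  -0.135
     69  0.4859   +0.427  -0.015  +0.999  -0.273
    104  0.7324   +0.736  -0.100  +1.506  -0.412


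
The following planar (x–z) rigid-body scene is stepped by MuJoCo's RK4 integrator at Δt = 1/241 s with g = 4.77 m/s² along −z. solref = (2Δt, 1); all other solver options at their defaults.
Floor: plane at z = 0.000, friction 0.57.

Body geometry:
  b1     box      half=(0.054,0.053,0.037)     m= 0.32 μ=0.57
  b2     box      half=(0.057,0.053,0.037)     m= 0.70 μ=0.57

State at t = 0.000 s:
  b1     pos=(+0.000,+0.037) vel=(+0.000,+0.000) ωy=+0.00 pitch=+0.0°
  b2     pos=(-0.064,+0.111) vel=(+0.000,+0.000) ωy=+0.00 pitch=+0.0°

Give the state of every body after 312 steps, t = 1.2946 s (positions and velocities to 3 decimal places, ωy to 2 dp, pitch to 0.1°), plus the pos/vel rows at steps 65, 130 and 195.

State at t = 1.2946 s:
  b1     pos=(+0.000,+0.037) vel=(+0.000,+0.000) ωy=+0.00 pitch=+0.0°
  b2     pos=(-0.119,+0.057) vel=(+0.000,+0.000) ωy=+0.00 pitch=-90.0°

Key-timestep trajectory:
   step    t(s)  b1.x    b1.z    b1.vx   b1.vz   b2.x    b2.z    b2.vx   b2.vz 
     65  0.2697   +0.000  +0.037  +0.000  +0.000   -0.088  +0.092  -0.166  -0.277
    130  0.5394   +0.000  +0.037  +0.000  +0.000   -0.136  +0.065  -0.037  +0.011
    195  0.8091   +0.000  +0.037  +0.000  +0.000   -0.115  +0.059  +0.046  +0.030


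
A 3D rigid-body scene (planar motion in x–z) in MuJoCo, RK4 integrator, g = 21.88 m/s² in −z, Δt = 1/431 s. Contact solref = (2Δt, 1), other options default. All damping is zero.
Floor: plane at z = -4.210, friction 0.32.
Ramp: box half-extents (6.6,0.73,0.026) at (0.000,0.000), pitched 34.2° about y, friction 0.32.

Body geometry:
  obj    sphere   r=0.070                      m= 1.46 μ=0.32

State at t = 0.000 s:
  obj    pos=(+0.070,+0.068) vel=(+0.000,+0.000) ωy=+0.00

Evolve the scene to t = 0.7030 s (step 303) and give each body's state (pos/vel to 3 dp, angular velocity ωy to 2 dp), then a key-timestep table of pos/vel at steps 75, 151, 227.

State at t = 0.7030 s:
  obj    pos=(+1.866,-1.152) vel=(+5.108,-3.471) ωy=+88.21

Key-timestep trajectory:
   step    t(s)  obj.x    obj.z    obj.vx   obj.vz 
     75  0.1740   +0.180  -0.006  +1.265  -0.859
    151  0.3503   +0.516  -0.235  +2.546  -1.730
    227  0.5267   +1.078  -0.617  +3.827  -2.601


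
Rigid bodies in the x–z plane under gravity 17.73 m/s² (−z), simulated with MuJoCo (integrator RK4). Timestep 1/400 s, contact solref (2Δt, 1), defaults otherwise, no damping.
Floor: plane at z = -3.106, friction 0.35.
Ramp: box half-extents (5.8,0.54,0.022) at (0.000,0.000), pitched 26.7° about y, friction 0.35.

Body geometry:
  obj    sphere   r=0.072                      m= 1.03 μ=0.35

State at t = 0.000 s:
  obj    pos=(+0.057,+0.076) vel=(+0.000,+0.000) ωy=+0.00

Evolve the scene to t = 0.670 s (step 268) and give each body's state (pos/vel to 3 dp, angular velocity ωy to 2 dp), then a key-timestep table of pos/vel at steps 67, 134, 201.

State at t = 0.670 s:
  obj    pos=(+1.198,-0.497) vel=(+3.406,-1.713) ωy=+52.94

Key-timestep trajectory:
   step    t(s)  obj.x    obj.z    obj.vx   obj.vz 
     67  0.1675   +0.129  +0.041  +0.852  -0.428
    134  0.3350   +0.343  -0.067  +1.703  -0.857
    201  0.5025   +0.699  -0.246  +2.555  -1.285


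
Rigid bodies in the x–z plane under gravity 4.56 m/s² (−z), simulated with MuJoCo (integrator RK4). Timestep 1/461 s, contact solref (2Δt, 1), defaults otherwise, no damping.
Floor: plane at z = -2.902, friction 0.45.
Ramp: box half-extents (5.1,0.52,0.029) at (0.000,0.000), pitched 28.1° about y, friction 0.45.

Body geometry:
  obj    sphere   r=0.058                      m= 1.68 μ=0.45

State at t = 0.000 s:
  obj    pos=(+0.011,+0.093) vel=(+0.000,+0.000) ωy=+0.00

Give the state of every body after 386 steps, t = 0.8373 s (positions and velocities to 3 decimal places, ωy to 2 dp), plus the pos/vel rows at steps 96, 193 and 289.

State at t = 0.8373 s:
  obj    pos=(+0.485,-0.161) vel=(+1.133,-0.605) ωy=+22.15

Key-timestep trajectory:
   step    t(s)  obj.x    obj.z    obj.vx   obj.vz 
     96  0.2082   +0.040  +0.077  +0.282  -0.150
    193  0.4187   +0.130  +0.029  +0.567  -0.303
    289  0.6269   +0.277  -0.049  +0.848  -0.453


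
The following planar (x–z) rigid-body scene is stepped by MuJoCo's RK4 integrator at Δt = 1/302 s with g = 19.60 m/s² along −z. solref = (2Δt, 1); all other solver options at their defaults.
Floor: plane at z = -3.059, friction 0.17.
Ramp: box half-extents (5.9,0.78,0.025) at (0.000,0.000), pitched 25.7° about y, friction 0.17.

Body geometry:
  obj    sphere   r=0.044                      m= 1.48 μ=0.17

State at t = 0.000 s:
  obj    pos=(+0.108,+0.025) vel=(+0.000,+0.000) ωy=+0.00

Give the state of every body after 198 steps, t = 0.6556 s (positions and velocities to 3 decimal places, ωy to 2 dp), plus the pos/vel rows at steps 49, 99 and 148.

State at t = 0.6556 s:
  obj    pos=(+1.284,-0.541) vel=(+3.587,-1.726) ωy=+90.44

Key-timestep trajectory:
   step    t(s)  obj.x    obj.z    obj.vx   obj.vz 
     49  0.1623   +0.180  -0.010  +0.888  -0.427
     99  0.3278   +0.402  -0.117  +1.794  -0.863
    148  0.4901   +0.765  -0.292  +2.681  -1.290


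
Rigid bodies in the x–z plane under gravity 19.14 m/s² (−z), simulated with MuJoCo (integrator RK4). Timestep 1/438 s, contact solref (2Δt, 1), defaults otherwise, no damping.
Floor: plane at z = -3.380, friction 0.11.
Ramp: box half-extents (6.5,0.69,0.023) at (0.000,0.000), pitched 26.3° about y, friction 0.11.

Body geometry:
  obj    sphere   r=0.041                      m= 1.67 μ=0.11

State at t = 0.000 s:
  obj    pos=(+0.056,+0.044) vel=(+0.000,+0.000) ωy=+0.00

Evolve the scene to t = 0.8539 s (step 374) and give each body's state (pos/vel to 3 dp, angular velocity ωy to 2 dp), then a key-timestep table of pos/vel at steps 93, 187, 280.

State at t = 0.8539 s:
  obj    pos=(+2.211,-1.021) vel=(+5.041,-2.511) ωy=+98.13

Key-timestep trajectory:
   step    t(s)  obj.x    obj.z    obj.vx   obj.vz 
     93  0.2123   +0.189  -0.022  +1.253  -0.624
    187  0.4269   +0.595  -0.222  +2.524  -1.244
    280  0.6393   +1.264  -0.553  +3.779  -1.866


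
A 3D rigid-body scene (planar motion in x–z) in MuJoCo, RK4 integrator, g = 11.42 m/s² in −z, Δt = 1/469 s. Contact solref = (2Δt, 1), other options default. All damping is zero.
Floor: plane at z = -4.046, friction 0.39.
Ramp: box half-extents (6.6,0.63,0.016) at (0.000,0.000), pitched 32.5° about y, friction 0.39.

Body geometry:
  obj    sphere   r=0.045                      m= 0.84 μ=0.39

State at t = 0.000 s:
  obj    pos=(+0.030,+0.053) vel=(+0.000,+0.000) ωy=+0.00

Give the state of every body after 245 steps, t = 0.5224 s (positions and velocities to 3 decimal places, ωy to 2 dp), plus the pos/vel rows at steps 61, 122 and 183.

State at t = 0.5224 s:
  obj    pos=(+0.534,-0.268) vel=(+1.931,-1.230) ωy=+50.87

Key-timestep trajectory:
   step    t(s)  obj.x    obj.z    obj.vx   obj.vz 
     61  0.1301   +0.061  +0.033  +0.481  -0.306
    122  0.2601   +0.155  -0.027  +0.962  -0.613
    183  0.3902   +0.312  -0.126  +1.442  -0.919


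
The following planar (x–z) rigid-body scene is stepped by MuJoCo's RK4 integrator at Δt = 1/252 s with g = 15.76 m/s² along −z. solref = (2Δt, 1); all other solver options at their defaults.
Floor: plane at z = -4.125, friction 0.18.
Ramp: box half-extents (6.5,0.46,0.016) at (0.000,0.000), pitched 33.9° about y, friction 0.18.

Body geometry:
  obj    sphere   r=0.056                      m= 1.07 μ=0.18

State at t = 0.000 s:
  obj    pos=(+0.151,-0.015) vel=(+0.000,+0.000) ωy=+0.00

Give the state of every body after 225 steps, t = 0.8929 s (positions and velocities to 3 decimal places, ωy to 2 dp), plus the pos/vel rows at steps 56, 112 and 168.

State at t = 0.8929 s:
  obj    pos=(+2.281,-1.446) vel=(+4.774,-3.196) ωy=+93.85

Key-timestep trajectory:
   step    t(s)  obj.x    obj.z    obj.vx   obj.vz 
     56  0.2222   +0.283  -0.104  +1.192  -0.788
    112  0.4444   +0.679  -0.370  +2.383  -1.579
    168  0.6667   +1.339  -0.813  +3.563  -2.391


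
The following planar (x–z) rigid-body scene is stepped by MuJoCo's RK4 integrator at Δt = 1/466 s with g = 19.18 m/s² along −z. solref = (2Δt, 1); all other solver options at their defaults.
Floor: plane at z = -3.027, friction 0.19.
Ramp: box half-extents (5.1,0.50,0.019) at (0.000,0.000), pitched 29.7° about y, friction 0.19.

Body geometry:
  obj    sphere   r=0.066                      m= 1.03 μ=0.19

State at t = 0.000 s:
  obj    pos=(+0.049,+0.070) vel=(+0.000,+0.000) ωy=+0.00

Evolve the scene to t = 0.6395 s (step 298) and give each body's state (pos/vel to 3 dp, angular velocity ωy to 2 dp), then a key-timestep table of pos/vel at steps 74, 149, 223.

State at t = 0.6395 s:
  obj    pos=(+1.255,-0.618) vel=(+3.771,-2.151) ωy=+65.76

Key-timestep trajectory:
   step    t(s)  obj.x    obj.z    obj.vx   obj.vz 
     74  0.1588   +0.123  +0.027  +0.937  -0.534
    149  0.3197   +0.350  -0.102  +1.886  -1.075
    223  0.4785   +0.724  -0.315  +2.822  -1.610


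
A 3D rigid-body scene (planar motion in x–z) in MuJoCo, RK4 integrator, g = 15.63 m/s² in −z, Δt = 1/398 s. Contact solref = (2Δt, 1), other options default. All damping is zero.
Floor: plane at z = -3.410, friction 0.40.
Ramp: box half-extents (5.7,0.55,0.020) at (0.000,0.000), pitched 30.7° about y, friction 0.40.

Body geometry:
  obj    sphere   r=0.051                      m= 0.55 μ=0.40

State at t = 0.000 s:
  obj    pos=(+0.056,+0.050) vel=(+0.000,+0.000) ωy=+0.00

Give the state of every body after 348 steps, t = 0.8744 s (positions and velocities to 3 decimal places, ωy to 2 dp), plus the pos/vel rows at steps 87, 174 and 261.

State at t = 0.8744 s:
  obj    pos=(+1.929,-1.063) vel=(+4.285,-2.544) ωy=+97.71

Key-timestep trajectory:
   step    t(s)  obj.x    obj.z    obj.vx   obj.vz 
     87  0.2186   +0.173  -0.020  +1.071  -0.636
    174  0.4372   +0.524  -0.229  +2.143  -1.272
    261  0.6558   +1.110  -0.576  +3.214  -1.908


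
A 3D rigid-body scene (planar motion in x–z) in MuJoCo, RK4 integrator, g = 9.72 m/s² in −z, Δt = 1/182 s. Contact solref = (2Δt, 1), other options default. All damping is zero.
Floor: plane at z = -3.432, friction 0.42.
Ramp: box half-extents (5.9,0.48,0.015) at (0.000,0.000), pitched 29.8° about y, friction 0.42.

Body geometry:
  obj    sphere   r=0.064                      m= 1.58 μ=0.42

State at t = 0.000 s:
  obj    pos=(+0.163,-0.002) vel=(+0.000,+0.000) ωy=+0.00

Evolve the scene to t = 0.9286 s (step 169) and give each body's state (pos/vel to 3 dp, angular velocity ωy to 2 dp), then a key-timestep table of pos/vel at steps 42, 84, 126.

State at t = 0.9286 s:
  obj    pos=(+1.454,-0.742) vel=(+2.780,-1.592) ωy=+50.05

Key-timestep trajectory:
   step    t(s)  obj.x    obj.z    obj.vx   obj.vz 
     42  0.2308   +0.243  -0.048  +0.691  -0.396
     84  0.4615   +0.482  -0.185  +1.382  -0.791
    126  0.6923   +0.881  -0.413  +2.073  -1.187


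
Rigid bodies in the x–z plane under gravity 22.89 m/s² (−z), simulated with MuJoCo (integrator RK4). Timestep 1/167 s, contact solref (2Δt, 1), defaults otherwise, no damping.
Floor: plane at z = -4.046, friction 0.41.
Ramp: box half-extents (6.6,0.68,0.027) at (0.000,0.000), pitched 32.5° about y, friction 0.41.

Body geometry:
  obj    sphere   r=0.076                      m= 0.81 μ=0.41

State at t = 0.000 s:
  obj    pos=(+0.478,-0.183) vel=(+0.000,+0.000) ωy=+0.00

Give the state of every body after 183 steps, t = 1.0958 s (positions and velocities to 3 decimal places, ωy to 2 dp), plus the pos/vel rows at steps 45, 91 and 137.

State at t = 1.0958 s:
  obj    pos=(+4.927,-3.017) vel=(+8.118,-5.172) ωy=+126.65

Key-timestep trajectory:
   step    t(s)  obj.x    obj.z    obj.vx   obj.vz 
     45  0.2695   +0.747  -0.354  +1.997  -1.272
     91  0.5449   +1.578  -0.883  +4.037  -2.572
    137  0.8204   +2.971  -1.771  +6.078  -3.872


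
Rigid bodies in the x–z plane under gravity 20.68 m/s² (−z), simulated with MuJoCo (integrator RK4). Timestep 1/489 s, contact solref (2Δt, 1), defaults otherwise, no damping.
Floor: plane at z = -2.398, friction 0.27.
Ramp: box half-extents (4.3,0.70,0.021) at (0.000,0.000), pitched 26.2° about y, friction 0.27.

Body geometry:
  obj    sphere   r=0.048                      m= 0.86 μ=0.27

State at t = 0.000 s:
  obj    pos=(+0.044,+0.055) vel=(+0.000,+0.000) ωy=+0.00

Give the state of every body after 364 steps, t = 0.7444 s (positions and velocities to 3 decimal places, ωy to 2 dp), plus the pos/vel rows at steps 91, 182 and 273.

State at t = 0.7444 s:
  obj    pos=(+1.665,-0.743) vel=(+4.356,-2.143) ωy=+101.13

Key-timestep trajectory:
   step    t(s)  obj.x    obj.z    obj.vx   obj.vz 
     91  0.1861   +0.145  +0.005  +1.089  -0.536
    182  0.3722   +0.449  -0.144  +2.178  -1.072
    273  0.5583   +0.956  -0.394  +3.267  -1.608


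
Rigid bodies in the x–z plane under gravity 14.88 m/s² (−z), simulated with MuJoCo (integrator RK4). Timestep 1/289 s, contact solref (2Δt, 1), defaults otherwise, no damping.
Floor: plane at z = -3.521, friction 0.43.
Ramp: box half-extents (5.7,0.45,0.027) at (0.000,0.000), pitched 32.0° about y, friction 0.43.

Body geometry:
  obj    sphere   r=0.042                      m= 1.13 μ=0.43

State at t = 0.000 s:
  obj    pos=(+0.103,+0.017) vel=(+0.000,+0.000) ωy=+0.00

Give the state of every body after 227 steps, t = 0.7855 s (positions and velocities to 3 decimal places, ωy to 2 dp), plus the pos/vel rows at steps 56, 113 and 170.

State at t = 0.7855 s:
  obj    pos=(+1.577,-0.904) vel=(+3.752,-2.344) ωy=+105.32

Key-timestep trajectory:
   step    t(s)  obj.x    obj.z    obj.vx   obj.vz 
     56  0.1938   +0.193  -0.039  +0.926  -0.578
    113  0.3910   +0.468  -0.211  +1.868  -1.167
    170  0.5882   +0.929  -0.499  +2.810  -1.756


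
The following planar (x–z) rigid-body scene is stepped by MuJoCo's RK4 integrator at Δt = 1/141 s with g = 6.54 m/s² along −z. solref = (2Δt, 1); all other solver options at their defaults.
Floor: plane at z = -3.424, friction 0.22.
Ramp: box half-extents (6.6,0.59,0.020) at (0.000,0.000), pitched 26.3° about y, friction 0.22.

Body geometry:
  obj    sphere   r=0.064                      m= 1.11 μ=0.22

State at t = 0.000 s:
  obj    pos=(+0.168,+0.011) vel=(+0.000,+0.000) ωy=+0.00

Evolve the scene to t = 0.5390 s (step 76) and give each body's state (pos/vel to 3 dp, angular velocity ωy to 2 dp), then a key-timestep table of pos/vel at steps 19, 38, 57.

State at t = 0.5390 s:
  obj    pos=(+0.438,-0.123) vel=(+1.000,-0.494) ωy=+17.42

Key-timestep trajectory:
   step    t(s)  obj.x    obj.z    obj.vx   obj.vz 
     19  0.1348   +0.185  +0.002  +0.250  -0.124
     38  0.2695   +0.235  -0.023  +0.500  -0.247
     57  0.4043   +0.320  -0.064  +0.750  -0.371


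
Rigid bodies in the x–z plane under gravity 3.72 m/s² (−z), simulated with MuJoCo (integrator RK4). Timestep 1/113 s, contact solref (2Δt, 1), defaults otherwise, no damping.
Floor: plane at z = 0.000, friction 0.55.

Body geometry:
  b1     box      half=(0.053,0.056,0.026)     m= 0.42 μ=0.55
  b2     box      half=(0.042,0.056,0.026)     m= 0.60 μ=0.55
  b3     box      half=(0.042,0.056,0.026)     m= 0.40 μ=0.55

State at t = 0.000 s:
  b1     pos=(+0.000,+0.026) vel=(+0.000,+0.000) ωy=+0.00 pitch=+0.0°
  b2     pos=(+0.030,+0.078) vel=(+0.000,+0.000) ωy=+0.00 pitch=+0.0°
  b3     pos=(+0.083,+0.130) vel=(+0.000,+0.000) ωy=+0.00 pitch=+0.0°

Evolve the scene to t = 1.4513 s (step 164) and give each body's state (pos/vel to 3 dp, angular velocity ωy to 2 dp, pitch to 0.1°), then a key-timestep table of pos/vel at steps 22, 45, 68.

State at t = 1.4513 s:
  b1     pos=(+0.000,+0.026) vel=(+0.000,+0.000) ωy=+0.00 pitch=+0.0°
  b2     pos=(+0.030,+0.078) vel=(+0.000,+0.000) ωy=+0.00 pitch=+0.0°
  b3     pos=(+0.104,+0.042) vel=(+0.000,+0.000) ωy=+0.00 pitch=+90.0°

Key-timestep trajectory:
   step    t(s)  b1.x    b1.z    b1.vx   b1.vz   b2.x    b2.z    b2.vx   b2.vz   b3.x    b3.z    b3.vx   b3.vz 
     22  0.1947   +0.000  +0.026  +0.000  +0.000   +0.030  +0.078  +0.000  +0.000   +0.095  +0.120  +0.116  -0.165
     45  0.3982   +0.000  +0.026  +0.000  +0.000   +0.030  +0.078  +0.000  +0.000   +0.115  +0.043  -0.059  +0.104
     68  0.6018   +0.000  +0.026  +0.000  +0.000   +0.030  +0.078  +0.000  +0.000   +0.102  +0.043  +0.026  -0.011
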